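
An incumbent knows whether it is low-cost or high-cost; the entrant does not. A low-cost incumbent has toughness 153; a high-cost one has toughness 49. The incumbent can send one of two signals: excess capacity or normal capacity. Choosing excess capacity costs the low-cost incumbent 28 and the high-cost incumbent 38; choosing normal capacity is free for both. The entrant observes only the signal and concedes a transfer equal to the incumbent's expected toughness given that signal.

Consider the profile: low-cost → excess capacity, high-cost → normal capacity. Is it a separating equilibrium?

No

Under separation the entrant infers type exactly: excess capacity → low-cost (pays 153), normal capacity → high-cost (pays 49).
Low-cost: excess capacity gives 153 − 28 = 125; normal capacity gives 49 − 0 = 49. No deviation. ✓
High-cost: normal capacity gives 49 − 0 = 49; excess capacity gives 153 − 38 = 115. Would deviate. ✗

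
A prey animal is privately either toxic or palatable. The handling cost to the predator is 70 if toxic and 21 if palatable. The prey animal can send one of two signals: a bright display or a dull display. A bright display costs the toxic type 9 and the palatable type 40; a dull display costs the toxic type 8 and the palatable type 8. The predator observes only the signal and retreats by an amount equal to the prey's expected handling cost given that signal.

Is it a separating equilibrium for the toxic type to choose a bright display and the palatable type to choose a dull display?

If types separate, bright display earns payment 70 and dull display earns 21.
Toxic: bright display gives 70 − 9 = 61; dull display gives 21 − 8 = 13. No deviation. ✓
Palatable: dull display gives 21 − 8 = 13; bright display gives 70 − 40 = 30. Would deviate. ✗

No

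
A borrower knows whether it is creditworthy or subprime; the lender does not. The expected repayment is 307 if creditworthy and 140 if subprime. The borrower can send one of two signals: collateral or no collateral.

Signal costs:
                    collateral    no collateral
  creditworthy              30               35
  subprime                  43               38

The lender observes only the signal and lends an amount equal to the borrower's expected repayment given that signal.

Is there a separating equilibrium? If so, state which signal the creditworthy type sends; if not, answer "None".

None

Try creditworthy → collateral, subprime → no collateral:
  If types separate, collateral earns payment 307 and no collateral earns 140.
  Creditworthy: collateral gives 307 − 30 = 277; no collateral gives 140 − 35 = 105. No deviation. ✓
  Subprime: no collateral gives 140 − 38 = 102; collateral gives 307 − 43 = 264. Would deviate. ✗
Try creditworthy → no collateral, subprime → collateral:
  If types separate, no collateral earns payment 307 and collateral earns 140.
  Creditworthy: no collateral gives 307 − 35 = 272; collateral gives 140 − 30 = 110. No deviation. ✓
  Subprime: collateral gives 140 − 43 = 97; no collateral gives 307 − 38 = 269. Would deviate. ✗
Neither assignment is incentive-compatible.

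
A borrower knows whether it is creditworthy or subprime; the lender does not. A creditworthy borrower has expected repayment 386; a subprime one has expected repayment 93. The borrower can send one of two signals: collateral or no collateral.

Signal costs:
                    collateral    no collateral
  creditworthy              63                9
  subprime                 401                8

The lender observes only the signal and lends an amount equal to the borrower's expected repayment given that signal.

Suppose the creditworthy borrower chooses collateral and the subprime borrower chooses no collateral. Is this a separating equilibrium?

Yes

If types separate, collateral earns payment 386 and no collateral earns 93.
Creditworthy: collateral gives 386 − 63 = 323; no collateral gives 93 − 9 = 84. No deviation. ✓
Subprime: no collateral gives 93 − 8 = 85; collateral gives 386 − 401 = -15. No deviation. ✓
Both incentive constraints hold.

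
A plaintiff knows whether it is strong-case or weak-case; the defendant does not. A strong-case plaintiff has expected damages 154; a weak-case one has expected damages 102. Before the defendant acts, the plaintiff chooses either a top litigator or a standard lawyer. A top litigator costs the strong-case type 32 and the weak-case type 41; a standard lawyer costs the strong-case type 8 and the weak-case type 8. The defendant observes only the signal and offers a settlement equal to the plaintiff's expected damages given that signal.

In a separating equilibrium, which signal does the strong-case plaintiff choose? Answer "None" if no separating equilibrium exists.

Try strong-case → top litigator, weak-case → standard lawyer:
  If types separate, top litigator earns payment 154 and standard lawyer earns 102.
  Strong-case: top litigator gives 154 − 32 = 122; standard lawyer gives 102 − 8 = 94. No deviation. ✓
  Weak-case: standard lawyer gives 102 − 8 = 94; top litigator gives 154 − 41 = 113. Would deviate. ✗
Try strong-case → standard lawyer, weak-case → top litigator:
  If types separate, standard lawyer earns payment 154 and top litigator earns 102.
  Strong-case: standard lawyer gives 154 − 8 = 146; top litigator gives 102 − 32 = 70. No deviation. ✓
  Weak-case: top litigator gives 102 − 41 = 61; standard lawyer gives 154 − 8 = 146. Would deviate. ✗
Neither assignment is incentive-compatible.

None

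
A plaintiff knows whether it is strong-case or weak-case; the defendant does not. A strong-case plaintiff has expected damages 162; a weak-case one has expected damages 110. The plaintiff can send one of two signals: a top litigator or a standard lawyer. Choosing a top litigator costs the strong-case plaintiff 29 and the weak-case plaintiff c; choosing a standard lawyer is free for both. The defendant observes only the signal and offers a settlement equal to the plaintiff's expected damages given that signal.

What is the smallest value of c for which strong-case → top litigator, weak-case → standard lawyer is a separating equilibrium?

52

Under separation: top litigator → strong-case (pays 162); standard lawyer → weak-case (pays 110).
Strong-case: 162 − 29 = 133 ≥ 110 − 0 = 110. Holds regardless of c. ✓
Weak-case: 110 − 0 ≥ 162 − c, so c ≥ 162 − 110 = 52.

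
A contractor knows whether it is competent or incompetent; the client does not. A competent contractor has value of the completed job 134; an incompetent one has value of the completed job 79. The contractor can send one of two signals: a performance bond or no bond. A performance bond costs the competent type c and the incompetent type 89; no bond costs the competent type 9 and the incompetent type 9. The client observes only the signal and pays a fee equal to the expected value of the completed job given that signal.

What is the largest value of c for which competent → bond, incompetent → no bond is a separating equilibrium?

64

Under separation: bond → competent (pays 134); no bond → incompetent (pays 79).
Incompetent: 79 − 9 = 70 ≥ 134 − 89 = 45. Holds regardless of c. ✓
Competent: 134 − c ≥ 79 − 9, so c ≤ 134 − 70 = 64.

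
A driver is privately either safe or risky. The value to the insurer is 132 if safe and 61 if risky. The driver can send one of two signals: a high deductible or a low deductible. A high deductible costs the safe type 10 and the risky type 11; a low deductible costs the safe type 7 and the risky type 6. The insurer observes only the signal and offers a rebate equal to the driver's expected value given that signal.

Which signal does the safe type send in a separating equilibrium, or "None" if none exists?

Try safe → high deductible, risky → low deductible:
  If types separate, high deductible earns payment 132 and low deductible earns 61.
  Safe: high deductible gives 132 − 10 = 122; low deductible gives 61 − 7 = 54. No deviation. ✓
  Risky: low deductible gives 61 − 6 = 55; high deductible gives 132 − 11 = 121. Would deviate. ✗
Try safe → low deductible, risky → high deductible:
  If types separate, low deductible earns payment 132 and high deductible earns 61.
  Safe: low deductible gives 132 − 7 = 125; high deductible gives 61 − 10 = 51. No deviation. ✓
  Risky: high deductible gives 61 − 11 = 50; low deductible gives 132 − 6 = 126. Would deviate. ✗
Neither assignment is incentive-compatible.

None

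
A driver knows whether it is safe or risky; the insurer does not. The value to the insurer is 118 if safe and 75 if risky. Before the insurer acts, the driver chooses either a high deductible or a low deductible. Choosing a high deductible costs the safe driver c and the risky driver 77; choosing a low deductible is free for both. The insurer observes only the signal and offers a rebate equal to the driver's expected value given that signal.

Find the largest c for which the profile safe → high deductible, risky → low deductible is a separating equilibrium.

Under separation: high deductible → safe (pays 118); low deductible → risky (pays 75).
Risky: 75 − 0 = 75 ≥ 118 − 77 = 41. Holds regardless of c. ✓
Safe: 118 − c ≥ 75 − 0, so c ≤ 118 − 75 = 43.

43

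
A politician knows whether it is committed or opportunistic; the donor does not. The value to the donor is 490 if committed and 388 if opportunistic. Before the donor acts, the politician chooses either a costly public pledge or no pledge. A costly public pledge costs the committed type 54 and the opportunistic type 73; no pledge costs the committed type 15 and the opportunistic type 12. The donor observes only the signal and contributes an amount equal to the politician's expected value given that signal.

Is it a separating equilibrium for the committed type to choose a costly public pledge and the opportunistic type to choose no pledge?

Under separation the donor infers type exactly: pledge → committed (pays 490), no pledge → opportunistic (pays 388).
Committed: pledge gives 490 − 54 = 436; no pledge gives 388 − 15 = 373. No deviation. ✓
Opportunistic: no pledge gives 388 − 12 = 376; pledge gives 490 − 73 = 417. Would deviate. ✗

No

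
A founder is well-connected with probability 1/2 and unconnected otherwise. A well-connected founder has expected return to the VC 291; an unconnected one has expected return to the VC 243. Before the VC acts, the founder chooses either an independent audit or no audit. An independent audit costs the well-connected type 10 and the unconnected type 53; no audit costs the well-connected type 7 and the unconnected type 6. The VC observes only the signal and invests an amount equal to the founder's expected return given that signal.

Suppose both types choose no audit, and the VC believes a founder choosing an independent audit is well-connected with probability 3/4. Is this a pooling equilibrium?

No

At the pooled signal (no audit) the VC holds the prior 1/2 and pays 1/2·291 + 1/2·243 = 267. Off-path (audit) belief 3/4 gives 3/4·291 + 1/4·243 = 279.
Well-connected: no audit gives 267 − 7 = 260; audit gives 279 − 10 = 269. Deviates. ✗
Unconnected: no audit gives 267 − 6 = 261; audit gives 279 − 53 = 226. Stays. ✓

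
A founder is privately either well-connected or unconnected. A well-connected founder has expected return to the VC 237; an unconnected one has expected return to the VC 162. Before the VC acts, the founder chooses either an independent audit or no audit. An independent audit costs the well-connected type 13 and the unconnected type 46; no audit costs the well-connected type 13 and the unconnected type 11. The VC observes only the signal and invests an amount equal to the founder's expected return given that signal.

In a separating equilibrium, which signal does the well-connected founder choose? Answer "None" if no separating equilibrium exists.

None

Try well-connected → audit, unconnected → no audit:
  If types separate, audit earns payment 237 and no audit earns 162.
  Well-connected: audit gives 237 − 13 = 224; no audit gives 162 − 13 = 149. No deviation. ✓
  Unconnected: no audit gives 162 − 11 = 151; audit gives 237 − 46 = 191. Would deviate. ✗
Try well-connected → no audit, unconnected → audit:
  If types separate, no audit earns payment 237 and audit earns 162.
  Well-connected: no audit gives 237 − 13 = 224; audit gives 162 − 13 = 149. No deviation. ✓
  Unconnected: audit gives 162 − 46 = 116; no audit gives 237 − 11 = 226. Would deviate. ✗
Neither assignment is incentive-compatible.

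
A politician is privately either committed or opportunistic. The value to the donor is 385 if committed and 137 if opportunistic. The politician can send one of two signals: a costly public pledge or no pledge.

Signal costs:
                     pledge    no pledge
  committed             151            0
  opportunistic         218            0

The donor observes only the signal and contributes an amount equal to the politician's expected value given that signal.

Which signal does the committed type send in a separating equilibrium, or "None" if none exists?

None

Try committed → pledge, opportunistic → no pledge:
  Under separation the donor infers type exactly: pledge → committed (pays 385), no pledge → opportunistic (pays 137).
  Committed: pledge gives 385 − 151 = 234; no pledge gives 137 − 0 = 137. No deviation. ✓
  Opportunistic: no pledge gives 137 − 0 = 137; pledge gives 385 − 218 = 167. Would deviate. ✗
Try committed → no pledge, opportunistic → pledge:
  Under separation the donor infers type exactly: no pledge → committed (pays 385), pledge → opportunistic (pays 137).
  Committed: no pledge gives 385 − 0 = 385; pledge gives 137 − 151 = -14. No deviation. ✓
  Opportunistic: pledge gives 137 − 218 = -81; no pledge gives 385 − 0 = 385. Would deviate. ✗
Neither assignment is incentive-compatible.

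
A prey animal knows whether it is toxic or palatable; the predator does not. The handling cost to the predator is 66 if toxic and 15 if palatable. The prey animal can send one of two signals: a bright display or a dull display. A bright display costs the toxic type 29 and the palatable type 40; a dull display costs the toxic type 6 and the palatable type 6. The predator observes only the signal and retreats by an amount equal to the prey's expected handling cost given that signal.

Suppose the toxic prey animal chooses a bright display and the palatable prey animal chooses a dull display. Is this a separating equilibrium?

Under separation the predator infers type exactly: bright display → toxic (pays 66), dull display → palatable (pays 15).
Toxic: bright display gives 66 − 29 = 37; dull display gives 15 − 6 = 9. No deviation. ✓
Palatable: dull display gives 15 − 6 = 9; bright display gives 66 − 40 = 26. Would deviate. ✗

No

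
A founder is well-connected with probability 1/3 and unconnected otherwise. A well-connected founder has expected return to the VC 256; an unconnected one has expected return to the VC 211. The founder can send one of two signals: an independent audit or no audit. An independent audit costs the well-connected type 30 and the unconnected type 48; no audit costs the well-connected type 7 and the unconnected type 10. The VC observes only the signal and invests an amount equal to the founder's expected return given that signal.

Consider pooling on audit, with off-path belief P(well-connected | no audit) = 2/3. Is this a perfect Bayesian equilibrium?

No

At the pooled signal (audit) the VC holds the prior 1/3 and pays 1/3·256 + 2/3·211 = 226. Off-path (no audit) belief 2/3 gives 2/3·256 + 1/3·211 = 241.
Well-connected: audit gives 226 − 30 = 196; no audit gives 241 − 7 = 234. Deviates. ✗
Unconnected: audit gives 226 − 48 = 178; no audit gives 241 − 10 = 231. Deviates. ✗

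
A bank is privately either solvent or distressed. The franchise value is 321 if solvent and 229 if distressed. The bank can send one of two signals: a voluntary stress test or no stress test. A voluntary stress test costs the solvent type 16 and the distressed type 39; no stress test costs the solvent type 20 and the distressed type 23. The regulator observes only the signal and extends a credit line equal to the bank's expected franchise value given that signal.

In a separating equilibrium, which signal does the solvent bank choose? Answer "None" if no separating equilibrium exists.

Try solvent → stress test, distressed → no stress test:
  Under separation the regulator infers type exactly: stress test → solvent (pays 321), no stress test → distressed (pays 229).
  Solvent: stress test gives 321 − 16 = 305; no stress test gives 229 − 20 = 209. No deviation. ✓
  Distressed: no stress test gives 229 − 23 = 206; stress test gives 321 − 39 = 282. Would deviate. ✗
Try solvent → no stress test, distressed → stress test:
  Under separation the regulator infers type exactly: no stress test → solvent (pays 321), stress test → distressed (pays 229).
  Solvent: no stress test gives 321 − 20 = 301; stress test gives 229 − 16 = 213. No deviation. ✓
  Distressed: stress test gives 229 − 39 = 190; no stress test gives 321 − 23 = 298. Would deviate. ✗
Neither assignment is incentive-compatible.

None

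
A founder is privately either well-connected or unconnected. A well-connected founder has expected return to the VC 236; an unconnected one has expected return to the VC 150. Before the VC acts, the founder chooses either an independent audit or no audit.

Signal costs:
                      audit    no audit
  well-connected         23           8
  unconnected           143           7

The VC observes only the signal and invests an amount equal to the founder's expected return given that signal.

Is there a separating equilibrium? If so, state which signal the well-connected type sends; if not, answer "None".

Try well-connected → audit, unconnected → no audit:
  If types separate, audit earns payment 236 and no audit earns 150.
  Well-connected: audit gives 236 − 23 = 213; no audit gives 150 − 8 = 142. No deviation. ✓
  Unconnected: no audit gives 150 − 7 = 143; audit gives 236 − 143 = 93. No deviation. ✓
Both hold — the well-connected type sends audit.

audit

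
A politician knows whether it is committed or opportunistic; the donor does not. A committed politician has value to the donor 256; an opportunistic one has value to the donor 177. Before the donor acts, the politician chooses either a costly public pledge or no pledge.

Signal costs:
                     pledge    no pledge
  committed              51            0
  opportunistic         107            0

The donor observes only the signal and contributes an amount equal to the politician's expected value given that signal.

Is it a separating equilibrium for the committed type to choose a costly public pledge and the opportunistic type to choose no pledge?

Yes

If types separate, pledge earns payment 256 and no pledge earns 177.
Committed: pledge gives 256 − 51 = 205; no pledge gives 177 − 0 = 177. No deviation. ✓
Opportunistic: no pledge gives 177 − 0 = 177; pledge gives 256 − 107 = 149. No deviation. ✓
Neither type gains from mimicking the other.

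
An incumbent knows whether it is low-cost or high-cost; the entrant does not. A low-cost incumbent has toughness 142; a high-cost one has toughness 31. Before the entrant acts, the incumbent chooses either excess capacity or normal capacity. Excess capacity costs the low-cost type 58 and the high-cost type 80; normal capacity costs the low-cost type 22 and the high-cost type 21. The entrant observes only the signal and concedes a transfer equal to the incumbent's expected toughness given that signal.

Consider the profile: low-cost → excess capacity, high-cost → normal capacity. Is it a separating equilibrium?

No

Under separation the entrant infers type exactly: excess capacity → low-cost (pays 142), normal capacity → high-cost (pays 31).
Low-cost: excess capacity gives 142 − 58 = 84; normal capacity gives 31 − 22 = 9. No deviation. ✓
High-cost: normal capacity gives 31 − 21 = 10; excess capacity gives 142 − 80 = 62. Would deviate. ✗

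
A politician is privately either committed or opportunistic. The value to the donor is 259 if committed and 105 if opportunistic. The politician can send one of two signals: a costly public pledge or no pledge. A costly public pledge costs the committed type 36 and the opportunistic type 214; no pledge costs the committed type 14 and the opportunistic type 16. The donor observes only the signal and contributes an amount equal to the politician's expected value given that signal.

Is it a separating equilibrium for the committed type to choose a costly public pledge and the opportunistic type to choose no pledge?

If types separate, pledge earns payment 259 and no pledge earns 105.
Committed: pledge gives 259 − 36 = 223; no pledge gives 105 − 14 = 91. No deviation. ✓
Opportunistic: no pledge gives 105 − 16 = 89; pledge gives 259 − 214 = 45. No deviation. ✓
Both incentive constraints hold.

Yes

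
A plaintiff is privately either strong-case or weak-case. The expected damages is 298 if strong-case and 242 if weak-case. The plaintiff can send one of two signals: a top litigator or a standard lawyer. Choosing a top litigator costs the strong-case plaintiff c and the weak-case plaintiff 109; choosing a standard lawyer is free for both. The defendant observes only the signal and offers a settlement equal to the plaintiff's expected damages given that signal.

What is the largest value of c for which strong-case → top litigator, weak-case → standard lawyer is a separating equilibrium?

56

Under separation: top litigator → strong-case (pays 298); standard lawyer → weak-case (pays 242).
Weak-case: 242 − 0 = 242 ≥ 298 − 109 = 189. Holds regardless of c. ✓
Strong-case: 298 − c ≥ 242 − 0, so c ≤ 298 − 242 = 56.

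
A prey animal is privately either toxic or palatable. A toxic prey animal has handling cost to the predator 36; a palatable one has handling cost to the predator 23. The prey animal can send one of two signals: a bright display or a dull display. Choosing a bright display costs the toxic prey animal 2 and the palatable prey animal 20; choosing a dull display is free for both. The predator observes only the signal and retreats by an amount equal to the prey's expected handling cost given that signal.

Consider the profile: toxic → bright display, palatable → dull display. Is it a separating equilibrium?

Under separation the predator infers type exactly: bright display → toxic (pays 36), dull display → palatable (pays 23).
Toxic: bright display gives 36 − 2 = 34; dull display gives 23 − 0 = 23. No deviation. ✓
Palatable: dull display gives 23 − 0 = 23; bright display gives 36 − 20 = 16. No deviation. ✓
Both incentive constraints hold.

Yes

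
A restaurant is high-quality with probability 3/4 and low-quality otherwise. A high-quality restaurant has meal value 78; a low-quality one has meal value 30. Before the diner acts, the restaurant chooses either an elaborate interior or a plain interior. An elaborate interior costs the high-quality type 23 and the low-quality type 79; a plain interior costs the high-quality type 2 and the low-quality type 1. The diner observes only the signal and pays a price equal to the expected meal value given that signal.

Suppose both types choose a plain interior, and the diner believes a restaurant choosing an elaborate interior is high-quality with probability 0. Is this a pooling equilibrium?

At the pooled signal (plain interior) the diner holds the prior 3/4 and pays 3/4·78 + 1/4·30 = 66. Off-path (elaborate interior) belief 0 gives 0·78 + 1·30 = 30.
High-quality: plain interior gives 66 − 2 = 64; elaborate interior gives 30 − 23 = 7. Stays. ✓
Low-quality: plain interior gives 66 − 1 = 65; elaborate interior gives 30 − 79 = -49. Stays. ✓

Yes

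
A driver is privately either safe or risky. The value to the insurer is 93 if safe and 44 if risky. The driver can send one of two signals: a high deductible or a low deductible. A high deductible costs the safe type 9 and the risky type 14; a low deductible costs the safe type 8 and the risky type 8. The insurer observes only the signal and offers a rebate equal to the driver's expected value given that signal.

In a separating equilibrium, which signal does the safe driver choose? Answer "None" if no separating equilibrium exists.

None

Try safe → high deductible, risky → low deductible:
  If types separate, high deductible earns payment 93 and low deductible earns 44.
  Safe: high deductible gives 93 − 9 = 84; low deductible gives 44 − 8 = 36. No deviation. ✓
  Risky: low deductible gives 44 − 8 = 36; high deductible gives 93 − 14 = 79. Would deviate. ✗
Try safe → low deductible, risky → high deductible:
  If types separate, low deductible earns payment 93 and high deductible earns 44.
  Safe: low deductible gives 93 − 8 = 85; high deductible gives 44 − 9 = 35. No deviation. ✓
  Risky: high deductible gives 44 − 14 = 30; low deductible gives 93 − 8 = 85. Would deviate. ✗
Neither assignment is incentive-compatible.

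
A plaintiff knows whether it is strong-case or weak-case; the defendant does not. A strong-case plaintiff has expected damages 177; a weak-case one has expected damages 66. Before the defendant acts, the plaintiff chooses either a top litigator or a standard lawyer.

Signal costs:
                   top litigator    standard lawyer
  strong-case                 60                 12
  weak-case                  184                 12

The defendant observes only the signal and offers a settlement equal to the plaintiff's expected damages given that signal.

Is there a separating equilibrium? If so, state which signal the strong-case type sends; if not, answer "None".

Try strong-case → top litigator, weak-case → standard lawyer:
  Under separation the defendant infers type exactly: top litigator → strong-case (pays 177), standard lawyer → weak-case (pays 66).
  Strong-case: top litigator gives 177 − 60 = 117; standard lawyer gives 66 − 12 = 54. No deviation. ✓
  Weak-case: standard lawyer gives 66 − 12 = 54; top litigator gives 177 − 184 = -7. No deviation. ✓
Both hold — the strong-case type sends top litigator.

top litigator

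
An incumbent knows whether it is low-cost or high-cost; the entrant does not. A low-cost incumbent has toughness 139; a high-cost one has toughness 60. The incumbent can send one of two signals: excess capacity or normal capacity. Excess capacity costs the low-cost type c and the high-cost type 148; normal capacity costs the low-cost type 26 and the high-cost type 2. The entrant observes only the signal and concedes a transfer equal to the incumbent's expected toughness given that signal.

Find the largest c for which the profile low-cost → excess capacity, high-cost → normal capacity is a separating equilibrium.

Under separation: excess capacity → low-cost (pays 139); normal capacity → high-cost (pays 60).
High-cost: 60 − 2 = 58 ≥ 139 − 148 = -9. Holds regardless of c. ✓
Low-cost: 139 − c ≥ 60 − 26, so c ≤ 139 − 34 = 105.

105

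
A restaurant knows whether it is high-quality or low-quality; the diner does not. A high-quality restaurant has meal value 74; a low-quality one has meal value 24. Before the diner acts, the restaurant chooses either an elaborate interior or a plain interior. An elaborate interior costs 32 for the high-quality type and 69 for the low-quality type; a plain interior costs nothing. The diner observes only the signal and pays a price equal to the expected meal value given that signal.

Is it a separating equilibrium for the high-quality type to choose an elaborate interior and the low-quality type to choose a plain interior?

If types separate, elaborate interior earns payment 74 and plain interior earns 24.
High-quality: elaborate interior gives 74 − 32 = 42; plain interior gives 24 − 0 = 24. No deviation. ✓
Low-quality: plain interior gives 24 − 0 = 24; elaborate interior gives 74 − 69 = 5. No deviation. ✓
Neither type gains from mimicking the other.

Yes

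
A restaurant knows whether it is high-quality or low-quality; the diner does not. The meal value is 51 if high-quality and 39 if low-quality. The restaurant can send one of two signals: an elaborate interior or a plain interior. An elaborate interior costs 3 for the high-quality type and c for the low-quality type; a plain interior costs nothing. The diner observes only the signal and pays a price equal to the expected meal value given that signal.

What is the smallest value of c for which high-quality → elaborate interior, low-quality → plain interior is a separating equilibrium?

12

Under separation: elaborate interior → high-quality (pays 51); plain interior → low-quality (pays 39).
High-quality: 51 − 3 = 48 ≥ 39 − 0 = 39. Holds regardless of c. ✓
Low-quality: 39 − 0 ≥ 51 − c, so c ≥ 51 − 39 = 12.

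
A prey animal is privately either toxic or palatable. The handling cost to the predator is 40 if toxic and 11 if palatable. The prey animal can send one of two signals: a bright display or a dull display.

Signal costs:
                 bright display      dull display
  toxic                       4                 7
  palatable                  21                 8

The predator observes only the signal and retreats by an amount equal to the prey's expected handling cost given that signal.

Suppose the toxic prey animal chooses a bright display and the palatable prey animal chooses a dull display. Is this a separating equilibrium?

No

Under separation the predator infers type exactly: bright display → toxic (pays 40), dull display → palatable (pays 11).
Toxic: bright display gives 40 − 4 = 36; dull display gives 11 − 7 = 4. No deviation. ✓
Palatable: dull display gives 11 − 8 = 3; bright display gives 40 − 21 = 19. Would deviate. ✗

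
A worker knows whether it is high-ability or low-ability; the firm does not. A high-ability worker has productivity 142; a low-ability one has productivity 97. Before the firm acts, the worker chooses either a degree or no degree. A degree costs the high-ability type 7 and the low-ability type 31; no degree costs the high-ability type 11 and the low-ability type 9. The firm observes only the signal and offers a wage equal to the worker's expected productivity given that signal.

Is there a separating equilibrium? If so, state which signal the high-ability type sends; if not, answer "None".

None

Try high-ability → degree, low-ability → no degree:
  Under separation the firm infers type exactly: degree → high-ability (pays 142), no degree → low-ability (pays 97).
  High-ability: degree gives 142 − 7 = 135; no degree gives 97 − 11 = 86. No deviation. ✓
  Low-ability: no degree gives 97 − 9 = 88; degree gives 142 − 31 = 111. Would deviate. ✗
Try high-ability → no degree, low-ability → degree:
  Under separation the firm infers type exactly: no degree → high-ability (pays 142), degree → low-ability (pays 97).
  High-ability: no degree gives 142 − 11 = 131; degree gives 97 − 7 = 90. No deviation. ✓
  Low-ability: degree gives 97 − 31 = 66; no degree gives 142 − 9 = 133. Would deviate. ✗
Neither assignment is incentive-compatible.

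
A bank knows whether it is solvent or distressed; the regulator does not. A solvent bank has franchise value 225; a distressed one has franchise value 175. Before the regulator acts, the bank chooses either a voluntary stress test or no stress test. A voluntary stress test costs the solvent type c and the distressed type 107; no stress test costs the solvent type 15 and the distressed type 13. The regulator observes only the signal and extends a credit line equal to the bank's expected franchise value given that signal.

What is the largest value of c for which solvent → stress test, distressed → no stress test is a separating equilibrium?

65

Under separation: stress test → solvent (pays 225); no stress test → distressed (pays 175).
Distressed: 175 − 13 = 162 ≥ 225 − 107 = 118. Holds regardless of c. ✓
Solvent: 225 − c ≥ 175 − 15, so c ≤ 225 − 160 = 65.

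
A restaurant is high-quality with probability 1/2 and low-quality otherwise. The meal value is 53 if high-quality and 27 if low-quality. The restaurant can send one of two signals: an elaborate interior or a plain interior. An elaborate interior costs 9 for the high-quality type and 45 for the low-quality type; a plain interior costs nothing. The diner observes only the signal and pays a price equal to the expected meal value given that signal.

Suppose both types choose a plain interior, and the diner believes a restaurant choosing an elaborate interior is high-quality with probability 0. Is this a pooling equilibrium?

At the pooled signal (plain interior) the diner holds the prior 1/2 and pays 1/2·53 + 1/2·27 = 40. Off-path (elaborate interior) belief 0 gives 0·53 + 1·27 = 27.
High-quality: plain interior gives 40 − 0 = 40; elaborate interior gives 27 − 9 = 18. Stays. ✓
Low-quality: plain interior gives 40 − 0 = 40; elaborate interior gives 27 − 45 = -18. Stays. ✓

Yes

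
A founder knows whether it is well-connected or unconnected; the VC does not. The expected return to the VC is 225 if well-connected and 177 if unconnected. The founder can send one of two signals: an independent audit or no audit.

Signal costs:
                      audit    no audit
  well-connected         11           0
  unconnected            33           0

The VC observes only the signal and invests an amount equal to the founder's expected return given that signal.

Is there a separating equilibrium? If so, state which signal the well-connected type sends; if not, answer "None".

None

Try well-connected → audit, unconnected → no audit:
  If types separate, audit earns payment 225 and no audit earns 177.
  Well-connected: audit gives 225 − 11 = 214; no audit gives 177 − 0 = 177. No deviation. ✓
  Unconnected: no audit gives 177 − 0 = 177; audit gives 225 − 33 = 192. Would deviate. ✗
Try well-connected → no audit, unconnected → audit:
  If types separate, no audit earns payment 225 and audit earns 177.
  Well-connected: no audit gives 225 − 0 = 225; audit gives 177 − 11 = 166. No deviation. ✓
  Unconnected: audit gives 177 − 33 = 144; no audit gives 225 − 0 = 225. Would deviate. ✗
Neither assignment is incentive-compatible.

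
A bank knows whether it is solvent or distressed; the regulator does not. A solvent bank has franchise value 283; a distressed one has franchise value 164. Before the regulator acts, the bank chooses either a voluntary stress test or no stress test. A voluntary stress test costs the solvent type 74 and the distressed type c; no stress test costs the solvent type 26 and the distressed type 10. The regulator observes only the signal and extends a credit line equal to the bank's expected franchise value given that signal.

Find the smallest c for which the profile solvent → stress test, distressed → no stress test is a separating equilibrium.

129

Under separation: stress test → solvent (pays 283); no stress test → distressed (pays 164).
Solvent: 283 − 74 = 209 ≥ 164 − 26 = 138. Holds regardless of c. ✓
Distressed: 164 − 10 ≥ 283 − c, so c ≥ 283 − 154 = 129.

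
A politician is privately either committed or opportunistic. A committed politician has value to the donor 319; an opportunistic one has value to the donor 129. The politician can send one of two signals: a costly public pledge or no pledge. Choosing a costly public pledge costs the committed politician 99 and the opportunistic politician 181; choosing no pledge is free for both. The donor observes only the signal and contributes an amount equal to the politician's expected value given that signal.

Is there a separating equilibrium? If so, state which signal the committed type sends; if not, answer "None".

None

Try committed → pledge, opportunistic → no pledge:
  Under separation the donor infers type exactly: pledge → committed (pays 319), no pledge → opportunistic (pays 129).
  Committed: pledge gives 319 − 99 = 220; no pledge gives 129 − 0 = 129. No deviation. ✓
  Opportunistic: no pledge gives 129 − 0 = 129; pledge gives 319 − 181 = 138. Would deviate. ✗
Try committed → no pledge, opportunistic → pledge:
  Under separation the donor infers type exactly: no pledge → committed (pays 319), pledge → opportunistic (pays 129).
  Committed: no pledge gives 319 − 0 = 319; pledge gives 129 − 99 = 30. No deviation. ✓
  Opportunistic: pledge gives 129 − 181 = -52; no pledge gives 319 − 0 = 319. Would deviate. ✗
Neither assignment is incentive-compatible.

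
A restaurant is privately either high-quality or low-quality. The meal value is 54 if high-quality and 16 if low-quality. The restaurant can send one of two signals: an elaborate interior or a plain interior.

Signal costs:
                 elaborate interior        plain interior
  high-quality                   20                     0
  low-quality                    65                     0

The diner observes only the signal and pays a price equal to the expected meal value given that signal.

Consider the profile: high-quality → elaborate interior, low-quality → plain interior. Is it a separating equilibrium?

Yes

If types separate, elaborate interior earns payment 54 and plain interior earns 16.
High-quality: elaborate interior gives 54 − 20 = 34; plain interior gives 16 − 0 = 16. No deviation. ✓
Low-quality: plain interior gives 16 − 0 = 16; elaborate interior gives 54 − 65 = -11. No deviation. ✓
Neither type gains from mimicking the other.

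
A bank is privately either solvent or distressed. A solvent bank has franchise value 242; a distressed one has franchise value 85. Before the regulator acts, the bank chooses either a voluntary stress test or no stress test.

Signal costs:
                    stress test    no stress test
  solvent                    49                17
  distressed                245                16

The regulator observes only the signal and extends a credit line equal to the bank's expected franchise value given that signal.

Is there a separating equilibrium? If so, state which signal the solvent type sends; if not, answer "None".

Try solvent → stress test, distressed → no stress test:
  If types separate, stress test earns payment 242 and no stress test earns 85.
  Solvent: stress test gives 242 − 49 = 193; no stress test gives 85 − 17 = 68. No deviation. ✓
  Distressed: no stress test gives 85 − 16 = 69; stress test gives 242 − 245 = -3. No deviation. ✓
Both hold — the solvent type sends stress test.

stress test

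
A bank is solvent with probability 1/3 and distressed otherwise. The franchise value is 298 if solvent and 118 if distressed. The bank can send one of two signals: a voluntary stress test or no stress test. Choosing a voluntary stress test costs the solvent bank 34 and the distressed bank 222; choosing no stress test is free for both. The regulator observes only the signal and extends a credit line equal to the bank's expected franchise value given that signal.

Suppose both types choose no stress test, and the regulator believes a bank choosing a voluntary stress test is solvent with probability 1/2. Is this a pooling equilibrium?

Yes

On the equilibrium path (no stress test) the regulator holds the prior 1/3 and pays 1/3·298 + 2/3·118 = 178. Off-path (stress test) belief 1/2 gives 1/2·298 + 1/2·118 = 208.
Solvent: no stress test gives 178 − 0 = 178; stress test gives 208 − 34 = 174. Stays. ✓
Distressed: no stress test gives 178 − 0 = 178; stress test gives 208 − 222 = -14. Stays. ✓
Beliefs are Bayes-consistent on-path and both types best-respond.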